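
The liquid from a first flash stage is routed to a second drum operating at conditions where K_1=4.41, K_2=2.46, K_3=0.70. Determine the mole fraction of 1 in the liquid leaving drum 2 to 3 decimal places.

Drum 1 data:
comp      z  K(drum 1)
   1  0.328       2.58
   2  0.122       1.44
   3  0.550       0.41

x_1 (drum 2) = 0.058

Drum 1:
Material balance + equilibrium reduce to Σ zᵢ(Kᵢ−1)/(1+ψ₁(Kᵢ−1)) = 0.
Feasibility: ΣzᵢKᵢ = 1.247, Σzᵢ/Kᵢ = 1.553 — both > 1, two phases present.
Iterate (Newton) starting at ψ₁ = 0.5:
  ψ₁ = 0.500: g = -0.1268, g' = -0.657 → ψ₁ = 0.307
Converged at ψ₁ = 0.307.
Drum-1 compositions:
  1: x = 0.221, y = 0.570
  2: x = 0.107, y = 0.155
  3: x = 0.672, y = 0.275
Drum-2 feed = drum-1 liquid: z₂ = (0.2209, 0.1075, 0.6716).
Drum 2:
Rachford–Rice: g(ψ₂) = Σ zᵢ(Kᵢ−1)/(1+ψ₂(Kᵢ−1)) = 0.
Check two-phase: ΣzᵢKᵢ = 1.709 > 1 and Σzᵢ/Kᵢ = 1.053 > 1, so g(0) = 0.709 > 0 and g(1) = -0.053 < 0.
Newton iteration, ψ₂⁰ = 0.37:
  ψ₂ = 0.370: g = 0.2082, g' = -0.675 → ψ₂ = 0.678
  ψ₂ = 0.678: g = 0.0532, g' = -0.387 → ψ₂ = 0.816
  ψ₂ = 0.816: g = 0.0040, g' = -0.333 → ψ₂ = 0.828
Converged at ψ₂ = 0.828.
  1: x = 0.058, y = 0.255
  2: x = 0.049, y = 0.120
  3: x = 0.894, y = 0.625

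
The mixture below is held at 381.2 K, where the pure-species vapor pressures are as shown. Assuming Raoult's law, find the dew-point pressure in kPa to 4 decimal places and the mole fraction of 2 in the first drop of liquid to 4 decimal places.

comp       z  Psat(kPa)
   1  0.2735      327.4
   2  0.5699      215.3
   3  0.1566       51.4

At the dew point ψ → 1, so Σzᵢ/Kᵢ = 1 with Kᵢ = Pᵢˢᵃᵗ/P ⇒ 1/P = Σzᵢ/Pᵢˢᵃᵗ.
1/P = 0.2735/327.4 + 0.5699/215.3 + 0.1566/51.4 = 0.0065291 ⇒ P = 153.1613 kPa
xᵢ = zᵢP/Pᵢˢᵃᵗ ⇒ x_2 = 0.5699·153.1613/215.3 = 0.4054

Pdew = 153.1613 kPa, x_2 = 0.4054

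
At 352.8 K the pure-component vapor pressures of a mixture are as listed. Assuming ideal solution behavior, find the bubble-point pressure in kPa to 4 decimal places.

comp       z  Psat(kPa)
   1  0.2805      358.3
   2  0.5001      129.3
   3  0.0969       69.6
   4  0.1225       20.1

At the bubble point ψ → 0, so ΣzᵢKᵢ = 1 with Kᵢ = Pᵢˢᵃᵗ/P ⇒ P = ΣzᵢPᵢˢᵃᵗ.
P = 0.2805·358.3 + 0.5001·129.3 + 0.0969·69.6 + 0.1225·20.1 = 174.3726 kPa

Pbub = 174.3726 kPa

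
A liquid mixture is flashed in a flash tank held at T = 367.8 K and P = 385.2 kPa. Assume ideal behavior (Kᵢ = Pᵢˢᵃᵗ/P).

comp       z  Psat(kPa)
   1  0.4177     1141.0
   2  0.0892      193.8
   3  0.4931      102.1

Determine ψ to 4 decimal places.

ψ = 0.2990

Raoult's law: Kᵢ = Pᵢˢᵃᵗ/P = Pᵢˢᵃᵗ/385.2.
  K_1 = 1141.0/385.2 = 2.962098, K_2 = 193.8/385.2 = 0.503115, K_3 = 102.1/385.2 = 0.265057
Newton iteration, ψ⁰ = 0.5:
  ψ = 0.5000: g = -0.21821, g' = -1.1144 → ψ = 0.3042
  ψ = 0.3042: g = -0.00573, g' = -1.1030 → ψ = 0.2990
Converged at ψ = 0.2990.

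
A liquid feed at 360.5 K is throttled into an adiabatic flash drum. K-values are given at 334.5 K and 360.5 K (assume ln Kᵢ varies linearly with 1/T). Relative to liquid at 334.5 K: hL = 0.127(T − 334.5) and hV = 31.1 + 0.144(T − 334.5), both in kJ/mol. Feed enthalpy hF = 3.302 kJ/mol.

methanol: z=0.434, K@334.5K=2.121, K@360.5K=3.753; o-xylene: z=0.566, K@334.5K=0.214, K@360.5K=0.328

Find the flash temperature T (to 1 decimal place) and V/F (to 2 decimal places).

T = 336.6 K, V/F = 0.10

Adiabatic flash: solve Rachford–Rice at each trial T, then check hF = ψ·hV(T) + (1−ψ)·hL(T).
  T = 334.5 K: K = (2.121, 0.214), RR gives ψ = 0.047, H_out = 1.470 kJ/mol
  T = 360.5 K: K = (3.753, 0.328), RR gives ψ = 0.440, H_out = 17.188 kJ/mol
  T = 347.5 K: K = (2.852, 0.267), RR gives ψ = 0.286, H_out = 10.623 kJ/mol
  T = 341.0 K: K = (2.466, 0.240), RR gives ψ = 0.185, H_out = 6.591 kJ/mol
  T = 337.8 K: K = (2.291, 0.227), RR gives ψ = 0.123, H_out = 4.251 kJ/mol
  T = 336.1 K: K = (2.202, 0.220), RR gives ψ = 0.086, H_out = 2.873 kJ/mol
Linear interpolation between T = 336.1 (H_out = 2.873) and T = 337.8 (H_out = 4.251) on hF = 3.302 gives T ≈ 336.6 K, at which ψ = 0.10.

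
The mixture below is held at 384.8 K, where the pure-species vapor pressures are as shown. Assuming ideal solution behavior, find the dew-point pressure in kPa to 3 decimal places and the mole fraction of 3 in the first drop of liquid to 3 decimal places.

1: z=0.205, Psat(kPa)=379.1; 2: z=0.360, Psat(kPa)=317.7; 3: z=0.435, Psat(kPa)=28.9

At the dew point ψ → 1, so Σzᵢ/Kᵢ = 1 with Kᵢ = Pᵢˢᵃᵗ/P ⇒ 1/P = Σzᵢ/Pᵢˢᵃᵗ.
1/P = 0.205/379.1 + 0.360/317.7 + 0.435/28.9 = 0.016726 ⇒ P = 59.788 kPa
xᵢ = zᵢP/Pᵢˢᵃᵗ ⇒ x_3 = 0.435·59.788/28.9 = 0.900

Pdew = 59.788 kPa, x_3 = 0.900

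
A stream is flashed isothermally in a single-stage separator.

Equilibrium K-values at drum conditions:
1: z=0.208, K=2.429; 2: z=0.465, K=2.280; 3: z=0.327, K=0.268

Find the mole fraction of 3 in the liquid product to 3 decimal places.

x_3 = 0.644

Let β = V/F and solve Σ zᵢ(Kᵢ−1)/(1+β(Kᵢ−1)) = 0.
Check two-phase: ΣzᵢKᵢ = 1.653 > 1 and Σzᵢ/Kᵢ = 1.510 > 1, so g(0) = 0.653 > 0 and g(1) = -0.510 < 0.
Newton–Raphson from β = 0.5:
  β = 0.500: g = 0.1587, g' = -0.864 → β = 0.684
  β = 0.684: g = -0.0115, g' = -1.028 → β = 0.673
  β = 0.673: g = -0.0001, g' = -1.010 → β = 0.672
Converged at β = 0.672.
Compositions from xᵢ = zᵢ/(1+β(Kᵢ−1)), yᵢ = Kᵢxᵢ:
  1: x = 0.106, y = 0.258
  2: x = 0.250, y = 0.570
  3: x = 0.644, y = 0.173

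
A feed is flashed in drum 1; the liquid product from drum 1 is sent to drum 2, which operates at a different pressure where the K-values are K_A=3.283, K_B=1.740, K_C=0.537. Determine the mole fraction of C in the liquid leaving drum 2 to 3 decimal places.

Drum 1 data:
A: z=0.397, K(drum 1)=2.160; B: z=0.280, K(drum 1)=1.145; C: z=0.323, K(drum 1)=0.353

x_C (drum 2) = 0.735

Drum 1:
Let ψ₁ = V/F and solve Σ zᵢ(Kᵢ−1)/(1+ψ₁(Kᵢ−1)) = 0.
Check two-phase: ΣzᵢKᵢ = 1.292 > 1 and Σzᵢ/Kᵢ = 1.343 > 1, so g(0) = 0.292 > 0 and g(1) = -0.343 < 0.
Iterate (Newton) starting at ψ₁ = 0.67:
  ψ₁ = 0.670: g = -0.0728, g' = -0.595 → ψ₁ = 0.548
  ψ₁ = 0.548: g = -0.0045, g' = -0.529 → ψ₁ = 0.539
Converged at ψ₁ = 0.539.
Drum-1 compositions:
  A: x = 0.244, y = 0.528
  B: x = 0.260, y = 0.297
  C: x = 0.496, y = 0.175
Drum-2 feed = drum-1 liquid: z₂ = (0.2442, 0.2597, 0.4961).
Drum 2:
Rachford–Rice: g(ψ₂) = Σ zᵢ(Kᵢ−1)/(1+ψ₂(Kᵢ−1)) = 0.
Feasibility: ΣzᵢKᵢ = 1.520, Σzᵢ/Kᵢ = 1.147 — both > 1, two phases present.
Newton iteration, ψ₂⁰ = 0.31:
  ψ₂ = 0.310: g = 0.2146, g' = -0.676 → ψ₂ = 0.628
  ψ₂ = 0.628: g = 0.0366, g' = -0.493 → ψ₂ = 0.702
  ψ₂ = 0.702: g = 0.0004, g' = -0.483 → ψ₂ = 0.703
Converged at ψ₂ = 0.703.
  A: x = 0.094, y = 0.308
  B: x = 0.171, y = 0.297
  C: x = 0.735, y = 0.395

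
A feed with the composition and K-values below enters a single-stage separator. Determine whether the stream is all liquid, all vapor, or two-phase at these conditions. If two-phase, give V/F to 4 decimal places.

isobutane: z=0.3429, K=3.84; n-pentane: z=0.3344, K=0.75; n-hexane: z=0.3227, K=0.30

two-phase, V/F = 0.4539

ΣzᵢKᵢ = 1.6643; Σzᵢ/Kᵢ = 1.6108.
Both exceed 1, so a two-phase solution exists.
Iterate (Newton) starting at ψ = 0.44:
  ψ = 0.4400: g = 0.01253, g' = -0.9031 → ψ = 0.4539
Converged at ψ = 0.4539.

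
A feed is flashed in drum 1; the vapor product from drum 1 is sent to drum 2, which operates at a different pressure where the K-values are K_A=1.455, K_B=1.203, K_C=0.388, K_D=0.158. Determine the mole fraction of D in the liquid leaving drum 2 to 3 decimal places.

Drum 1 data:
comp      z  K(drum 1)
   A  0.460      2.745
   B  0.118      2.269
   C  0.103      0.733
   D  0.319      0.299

Drum 1:
Material balance + equilibrium reduce to Σ zᵢ(Kᵢ−1)/(1+ψ₁(Kᵢ−1)) = 0.
Feasibility: ΣzᵢKᵢ = 1.701, Σzᵢ/Kᵢ = 1.427 — both > 1, two phases present.
Iterate (Newton) starting at ψ₁ = 0.53:
  ψ₁ = 0.530: g = 0.1187, g' = -0.853 → ψ₁ = 0.669
  ψ₁ = 0.669: g = -0.0034, g' = -0.921 → ψ₁ = 0.665
Converged at ψ₁ = 0.665.
Drum-1 compositions:
  A: x = 0.213, y = 0.584
  B: x = 0.064, y = 0.145
  C: x = 0.125, y = 0.092
  D: x = 0.598, y = 0.179
Drum-2 feed = drum-1 vapor: z₂ = (0.5842, 0.1452, 0.0918, 0.1788).
Drum 2:
Material balance + equilibrium reduce to Σ zᵢ(Kᵢ−1)/(1+ψ₂(Kᵢ−1)) = 0.
Check two-phase: ΣzᵢKᵢ = 1.089 > 1 and Σzᵢ/Kᵢ = 1.890 > 1, so g(0) = 0.089 > 0 and g(1) = -0.890 < 0.
Iterate (Newton) starting at ψ₂ = 0.5:
  ψ₂ = 0.500: g = -0.0976, g' = -0.535 → ψ₂ = 0.317
  ψ₂ = 0.317: g = -0.0152, g' = -0.387 → ψ₂ = 0.278
  ψ₂ = 0.278: g = -0.0004, g' = -0.367 → ψ₂ = 0.277
Converged at ψ₂ = 0.277.
  A: x = 0.519, y = 0.755
  B: x = 0.137, y = 0.165
  C: x = 0.111, y = 0.043
  D: x = 0.233, y = 0.037

x_D (drum 2) = 0.233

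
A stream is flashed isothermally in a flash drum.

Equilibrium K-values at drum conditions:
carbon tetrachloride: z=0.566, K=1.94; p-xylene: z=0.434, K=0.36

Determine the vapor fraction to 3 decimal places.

ψ = 0.423

Let ψ = V/F and solve Σ zᵢ(Kᵢ−1)/(1+ψ(Kᵢ−1)) = 0.
g(0) = ΣzᵢKᵢ − 1 = 0.254 and g(1) = 1 − Σzᵢ/Kᵢ = -0.497, so a root lies in (0, 1).
Binary case is linear: z₁(K₁−1)(1+ψ(K₂−1)) + z₂(K₂−1)(1+ψ(K₁−1)) = 0
⇒ ψ = [z₁(K₁−1)+z₂(K₂−1)] / [−(K₁−1)(K₂−1)] = 0.2543/0.6016 = 0.423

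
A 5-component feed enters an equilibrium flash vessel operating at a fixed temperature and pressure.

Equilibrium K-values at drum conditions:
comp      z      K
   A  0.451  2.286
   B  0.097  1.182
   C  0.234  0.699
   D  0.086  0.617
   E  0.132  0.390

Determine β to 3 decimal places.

Let β = V/F and solve Σ zᵢ(Kᵢ−1)/(1+β(Kᵢ−1)) = 0.
Check two-phase: ΣzᵢKᵢ = 1.414 > 1 and Σzᵢ/Kᵢ = 1.092 > 1, so g(0) = 0.414 > 0 and g(1) = -0.092 < 0.
Iterate (Newton) starting at β = 0.59:
  β = 0.590: g = 0.0917, g' = -0.416 → β = 0.810
  β = 0.810: g = -0.0008, g' = -0.437 → β = 0.809
Converged at β = 0.809.

β = 0.809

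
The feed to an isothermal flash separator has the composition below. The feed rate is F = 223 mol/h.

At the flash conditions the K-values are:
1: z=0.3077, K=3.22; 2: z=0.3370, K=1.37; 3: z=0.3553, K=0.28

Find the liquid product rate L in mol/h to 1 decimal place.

Material balance + equilibrium reduce to Σ zᵢ(Kᵢ−1)/(1+ψ(Kᵢ−1)) = 0.
g(0) = ΣzᵢKᵢ − 1 = 0.5520 and g(1) = 1 − Σzᵢ/Kᵢ = -0.6105, so a root lies in (0, 1).
Newton–Raphson from ψ = 0.5:
  ψ = 0.5000: g = 0.02925, g' = -0.8231 → ψ = 0.5355
  ψ = 0.5355: g = -0.00022, g' = -0.8366 → ψ = 0.5353
Converged at ψ = 0.5353.
Then V = ψ·F = 0.5353·223 = 119.4 mol/h and L = F − V = 103.6 mol/h.

L = 103.6 mol/h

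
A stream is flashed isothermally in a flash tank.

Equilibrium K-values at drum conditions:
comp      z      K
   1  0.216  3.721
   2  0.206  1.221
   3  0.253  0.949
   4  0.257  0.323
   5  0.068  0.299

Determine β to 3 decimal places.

Rachford–Rice: g(β) = Σ zᵢ(Kᵢ−1)/(1+β(Kᵢ−1)) = 0.
Feasibility: ΣzᵢKᵢ = 1.399, Σzᵢ/Kᵢ = 1.516 — both > 1, two phases present.
Iterate (Newton) starting at β = 0.69:
  β = 0.690: g = -0.1885, g' = -0.742 → β = 0.436
  β = 0.436: g = -0.0183, g' = -0.650 → β = 0.408
Converged at β = 0.408.

β = 0.408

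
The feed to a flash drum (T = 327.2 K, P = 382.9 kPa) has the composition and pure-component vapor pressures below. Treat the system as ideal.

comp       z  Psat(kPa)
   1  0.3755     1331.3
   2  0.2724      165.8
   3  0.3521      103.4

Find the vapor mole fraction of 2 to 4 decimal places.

Raoult's law: Kᵢ = Pᵢˢᵃᵗ/P = Pᵢˢᵃᵗ/382.9.
  K_1 = 1331.3/382.9 = 3.476887, K_2 = 165.8/382.9 = 0.433011, K_3 = 103.4/382.9 = 0.270044
Iterate (Newton) starting at ψ = 0.5:
  ψ = 0.5000: g = -0.20480, g' = -1.0956 → ψ = 0.3131
  ψ = 0.3131: g = 0.00292, g' = -1.1755 → ψ = 0.3156
Converged at ψ = 0.3156.
Compositions from xᵢ = zᵢ/(1+ψ(Kᵢ−1)), yᵢ = Kᵢxᵢ:
  1: x = 0.2108, y = 0.7328
  2: x = 0.3318, y = 0.1437
  3: x = 0.4575, y = 0.1235

y_2 = 0.1437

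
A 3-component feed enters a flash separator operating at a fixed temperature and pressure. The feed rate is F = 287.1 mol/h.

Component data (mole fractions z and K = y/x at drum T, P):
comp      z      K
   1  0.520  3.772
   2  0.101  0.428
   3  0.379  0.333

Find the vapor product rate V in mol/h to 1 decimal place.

Material balance + equilibrium reduce to Σ zᵢ(Kᵢ−1)/(1+V/F(Kᵢ−1)) = 0.
g(0) = ΣzᵢKᵢ − 1 = 1.131 and g(1) = 1 − Σzᵢ/Kᵢ = -0.512, so a root lies in (0, 1).
Newton iteration, V/F⁰ = 0.5:
  V/F = 0.500: g = 0.1439, g' = -1.146 → V/F = 0.626
  V/F = 0.626: g = 0.0035, g' = -1.111 → V/F = 0.629
Converged at V/F = 0.629.
Then V = V/F·F = 0.6287·287.1 = 180.5 mol/h and L = F − V = 106.6 mol/h.

V = 180.5 mol/h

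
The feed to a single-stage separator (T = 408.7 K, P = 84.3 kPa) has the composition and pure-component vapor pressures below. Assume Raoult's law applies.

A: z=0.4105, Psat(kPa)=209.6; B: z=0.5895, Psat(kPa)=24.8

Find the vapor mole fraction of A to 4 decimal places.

y_A = 0.8005

Raoult's law: Kᵢ = Pᵢˢᵃᵗ/P = Pᵢˢᵃᵗ/84.3.
  K_A = 209.6/84.3 = 2.486358, K_B = 24.8/84.3 = 0.294187
Newton–Raphson from β = 0.38:
  β = 0.3800: g = -0.17865, g' = -0.9188 → β = 0.1855
  β = 0.1855: g = -0.00053, g' = -0.9460 → β = 0.1850
Converged at β = 0.1850.
Compositions from xᵢ = zᵢ/(1+β(Kᵢ−1)), yᵢ = Kᵢxᵢ:
  A: x = 0.3220, y = 0.8005
  B: x = 0.6780, y = 0.1995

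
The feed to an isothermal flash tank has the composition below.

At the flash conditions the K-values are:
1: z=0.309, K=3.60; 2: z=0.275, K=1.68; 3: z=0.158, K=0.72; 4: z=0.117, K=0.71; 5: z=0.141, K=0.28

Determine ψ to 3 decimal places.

Material balance + equilibrium reduce to Σ zᵢ(Kᵢ−1)/(1+ψ(Kᵢ−1)) = 0.
Feasibility: ΣzᵢKᵢ = 1.811, Σzᵢ/Kᵢ = 1.137 — both > 1, two phases present.
Newton–Raphson from ψ = 0.34:
  ψ = 0.340: g = 0.3574, g' = -0.828 → ψ = 0.772
  ψ = 0.772: g = 0.0613, g' = -0.692 → ψ = 0.860
  ψ = 0.860: g = -0.0040, g' = -0.793 → ψ = 0.855
Converged at ψ = 0.855.

ψ = 0.855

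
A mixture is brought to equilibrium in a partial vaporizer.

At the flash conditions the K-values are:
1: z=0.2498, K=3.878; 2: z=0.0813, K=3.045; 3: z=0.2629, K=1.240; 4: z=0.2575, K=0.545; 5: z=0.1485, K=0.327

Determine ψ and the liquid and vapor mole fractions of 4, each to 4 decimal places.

Newton–Raphson from ψ = 0.59:
  ψ = 0.5900: g = 0.07117, g' = -0.6503 → ψ = 0.6994
  ψ = 0.6994: g = 0.00037, g' = -0.6514 → ψ = 0.7000
Converged at ψ = 0.7000.
Compositions from xᵢ = zᵢ/(1+ψ(Kᵢ−1)), yᵢ = Kᵢxᵢ:
  1: x = 0.0829, y = 0.3213
  2: x = 0.0334, y = 0.1018
  3: x = 0.2251, y = 0.2791
  4: x = 0.3778, y = 0.2059
  5: x = 0.2808, y = 0.0918

ψ = 0.7000, x_4 = 0.3778, y_4 = 0.2059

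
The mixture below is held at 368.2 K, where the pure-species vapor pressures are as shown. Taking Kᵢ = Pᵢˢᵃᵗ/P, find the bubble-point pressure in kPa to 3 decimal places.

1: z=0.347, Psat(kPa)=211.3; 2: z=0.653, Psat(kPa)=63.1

At the bubble point ψ → 0, so ΣzᵢKᵢ = 1 with Kᵢ = Pᵢˢᵃᵗ/P ⇒ P = ΣzᵢPᵢˢᵃᵗ.
P = 0.347·211.3 + 0.653·63.1 = 114.525 kPa

Pbub = 114.525 kPa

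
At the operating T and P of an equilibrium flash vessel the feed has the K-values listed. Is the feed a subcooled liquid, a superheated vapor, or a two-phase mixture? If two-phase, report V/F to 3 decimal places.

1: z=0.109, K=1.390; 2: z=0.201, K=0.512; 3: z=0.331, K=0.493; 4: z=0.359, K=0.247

ΣzᵢKᵢ = 0.506; Σzᵢ/Kᵢ = 2.596.
Since ΣzᵢKᵢ < 1 the mixture is below its bubble point — single liquid phase.

subcooled liquid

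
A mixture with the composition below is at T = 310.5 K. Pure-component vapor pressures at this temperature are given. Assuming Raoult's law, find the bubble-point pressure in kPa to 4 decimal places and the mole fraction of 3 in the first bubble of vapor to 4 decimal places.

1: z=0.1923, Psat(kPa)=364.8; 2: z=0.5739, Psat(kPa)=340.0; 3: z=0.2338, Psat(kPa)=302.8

Pbub = 336.0717 kPa, y_3 = 0.2107

At the bubble point ψ → 0, so ΣzᵢKᵢ = 1 with Kᵢ = Pᵢˢᵃᵗ/P ⇒ P = ΣzᵢPᵢˢᵃᵗ.
P = 0.1923·364.8 + 0.5739·340.0 + 0.2338·302.8 = 336.0717 kPa
yᵢ = zᵢPᵢˢᵃᵗ/P ⇒ y_3 = 0.2338·302.8/336.0717 = 0.2107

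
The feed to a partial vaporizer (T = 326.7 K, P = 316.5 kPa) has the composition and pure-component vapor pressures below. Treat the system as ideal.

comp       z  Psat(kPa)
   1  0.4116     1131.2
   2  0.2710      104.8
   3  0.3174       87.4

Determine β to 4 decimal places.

Raoult's law: Kᵢ = Pᵢˢᵃᵗ/P = Pᵢˢᵃᵗ/316.5.
  K_1 = 1131.2/316.5 = 3.574092, K_2 = 104.8/316.5 = 0.331122, K_3 = 87.4/316.5 = 0.276145
Material balance + equilibrium reduce to Σ zᵢ(Kᵢ−1)/(1+β(Kᵢ−1)) = 0.
g(0) = ΣzᵢKᵢ − 1 = 0.6485 and g(1) = 1 − Σzᵢ/Kᵢ = -1.0830, so a root lies in (0, 1).
Newton iteration, β⁰ = 0.5:
  β = 0.5000: g = -0.16916, g' = -1.2036 → β = 0.3595
  β = 0.3595: g = 0.00111, g' = -1.2498 → β = 0.3603
Converged at β = 0.3603.

β = 0.3603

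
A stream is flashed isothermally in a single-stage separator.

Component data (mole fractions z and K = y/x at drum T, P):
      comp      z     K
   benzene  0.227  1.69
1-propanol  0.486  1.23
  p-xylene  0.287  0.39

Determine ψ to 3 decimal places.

Rachford–Rice: g(ψ) = Σ zᵢ(Kᵢ−1)/(1+ψ(Kᵢ−1)) = 0.
Feasibility: ΣzᵢKᵢ = 1.093, Σzᵢ/Kᵢ = 1.265 — both > 1, two phases present.
Newton iteration, ψ⁰ = 0.43:
  ψ = 0.430: g = -0.0148, g' = -0.282 → ψ = 0.377
  ψ = 0.377: g = -0.0003, g' = -0.270 → ψ = 0.376
Converged at ψ = 0.376.

ψ = 0.376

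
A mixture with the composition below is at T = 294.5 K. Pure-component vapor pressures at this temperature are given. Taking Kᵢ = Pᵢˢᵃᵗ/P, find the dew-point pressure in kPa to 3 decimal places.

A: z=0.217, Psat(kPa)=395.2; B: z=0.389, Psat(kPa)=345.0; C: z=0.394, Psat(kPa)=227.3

At the dew point ψ → 1, so Σzᵢ/Kᵢ = 1 with Kᵢ = Pᵢˢᵃᵗ/P ⇒ 1/P = Σzᵢ/Pᵢˢᵃᵗ.
1/P = 0.217/395.2 + 0.389/345.0 + 0.394/227.3 = 0.003410 ⇒ P = 293.254 kPa

Pdew = 293.254 kPa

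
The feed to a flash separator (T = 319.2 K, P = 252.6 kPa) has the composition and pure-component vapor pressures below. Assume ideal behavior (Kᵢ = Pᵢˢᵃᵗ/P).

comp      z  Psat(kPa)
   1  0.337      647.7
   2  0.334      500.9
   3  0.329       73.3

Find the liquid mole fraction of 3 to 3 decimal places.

Raoult's law: Kᵢ = Pᵢˢᵃᵗ/P = Pᵢˢᵃᵗ/252.6.
  K_1 = 647.7/252.6 = 2.56413, K_2 = 500.9/252.6 = 1.98298, K_3 = 73.3/252.6 = 0.29018
Material balance + equilibrium reduce to Σ zᵢ(Kᵢ−1)/(1+V/F(Kᵢ−1)) = 0.
Check two-phase: ΣzᵢKᵢ = 1.622 > 1 and Σzᵢ/Kᵢ = 1.434 > 1, so g(0) = 0.622 > 0 and g(1) = -0.434 < 0.
Iterate (Newton) starting at V/F = 0.5:
  V/F = 0.500: g = 0.1539, g' = -0.803 → V/F = 0.692
  V/F = 0.692: g = -0.0101, g' = -0.944 → V/F = 0.681
Converged at V/F = 0.681.
Compositions from xᵢ = zᵢ/(1+V/F(Kᵢ−1)), yᵢ = Kᵢxᵢ:
  1: x = 0.163, y = 0.418
  2: x = 0.200, y = 0.397
  3: x = 0.637, y = 0.185

x_3 = 0.637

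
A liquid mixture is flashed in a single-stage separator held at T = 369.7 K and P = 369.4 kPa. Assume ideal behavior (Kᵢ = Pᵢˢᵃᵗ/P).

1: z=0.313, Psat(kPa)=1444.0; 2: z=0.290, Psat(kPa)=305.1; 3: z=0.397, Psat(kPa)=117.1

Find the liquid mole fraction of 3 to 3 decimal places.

x_3 = 0.543

Raoult's law: Kᵢ = Pᵢˢᵃᵗ/P = Pᵢˢᵃᵗ/369.4.
  K_1 = 1444.0/369.4 = 3.90904, K_2 = 305.1/369.4 = 0.82593, K_3 = 117.1/369.4 = 0.31700
Material balance + equilibrium reduce to Σ zᵢ(Kᵢ−1)/(1+ψ(Kᵢ−1)) = 0.
Feasibility: ΣzᵢKᵢ = 1.589, Σzᵢ/Kᵢ = 1.684 — both > 1, two phases present.
Newton iteration, ψ⁰ = 0.33:
  ψ = 0.330: g = 0.0610, g' = -1.008 → ψ = 0.390
  ψ = 0.390: g = 0.0024, g' = -0.935 → ψ = 0.393
Converged at ψ = 0.393.
Compositions from xᵢ = zᵢ/(1+ψ(Kᵢ−1)), yᵢ = Kᵢxᵢ:
  1: x = 0.146, y = 0.571
  2: x = 0.311, y = 0.257
  3: x = 0.543, y = 0.172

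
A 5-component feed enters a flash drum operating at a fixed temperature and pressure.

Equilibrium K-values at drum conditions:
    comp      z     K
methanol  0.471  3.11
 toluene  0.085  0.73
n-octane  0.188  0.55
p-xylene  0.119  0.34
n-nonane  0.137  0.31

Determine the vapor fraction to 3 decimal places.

ψ = 0.605

Rachford–Rice: g(ψ) = Σ zᵢ(Kᵢ−1)/(1+ψ(Kᵢ−1)) = 0.
g(0) = ΣzᵢKᵢ − 1 = 0.713 and g(1) = 1 − Σzᵢ/Kᵢ = -0.402, so a root lies in (0, 1).
Newton iteration, ψ⁰ = 0.5:
  ψ = 0.500: g = 0.0864, g' = -0.836 → ψ = 0.603
  ψ = 0.603: g = 0.0012, g' = -0.821 → ψ = 0.605
Converged at ψ = 0.605.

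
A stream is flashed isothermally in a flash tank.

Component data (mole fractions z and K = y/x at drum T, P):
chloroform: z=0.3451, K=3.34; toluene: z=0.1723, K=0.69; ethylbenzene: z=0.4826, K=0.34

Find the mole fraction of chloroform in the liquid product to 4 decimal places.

x_chloroform = 0.1977

Rachford–Rice: g(β) = Σ zᵢ(Kᵢ−1)/(1+β(Kᵢ−1)) = 0.
Check two-phase: ΣzᵢKᵢ = 1.4356 > 1 and Σzᵢ/Kᵢ = 1.7724 > 1, so g(0) = 0.4356 > 0 and g(1) = -0.7724 < 0.
Newton iteration, β⁰ = 0.69:
  β = 0.6900: g = -0.34395, g' = -1.0120 → β = 0.3501
  β = 0.3501: g = -0.03029, g' = -0.9473 → β = 0.3182
  β = 0.3182: g = 0.00047, g' = -0.9781 → β = 0.3186
Converged at β = 0.3186.
Compositions from xᵢ = zᵢ/(1+β(Kᵢ−1)), yᵢ = Kᵢxᵢ:
  chloroform: x = 0.1977, y = 0.6603
  toluene: x = 0.1912, y = 0.1319
  ethylbenzene: x = 0.6111, y = 0.2078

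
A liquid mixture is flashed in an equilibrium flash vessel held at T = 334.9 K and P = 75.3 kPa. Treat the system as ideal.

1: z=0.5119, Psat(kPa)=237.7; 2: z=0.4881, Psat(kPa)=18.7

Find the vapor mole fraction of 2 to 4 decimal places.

y_2 = 0.1842

Raoult's law: Kᵢ = Pᵢˢᵃᵗ/P = Pᵢˢᵃᵗ/75.3.
  K_1 = 237.7/75.3 = 3.156707, K_2 = 18.7/75.3 = 0.248340
Material balance + equilibrium reduce to Σ zᵢ(Kᵢ−1)/(1+β(Kᵢ−1)) = 0.
g(0) = ΣzᵢKᵢ − 1 = 0.7371 and g(1) = 1 − Σzᵢ/Kᵢ = -1.1276, so a root lies in (0, 1).
Binary case is linear: z₁(K₁−1)(1+β(K₂−1)) + z₂(K₂−1)(1+β(K₁−1)) = 0
⇒ β = [z₁(K₁−1)+z₂(K₂−1)] / [−(K₁−1)(K₂−1)] = 0.73713/1.62111 = 0.4547
Compositions from xᵢ = zᵢ/(1+β(Kᵢ−1)), yᵢ = Kᵢxᵢ:
  1: x = 0.2584, y = 0.8158
  2: x = 0.7416, y = 0.1842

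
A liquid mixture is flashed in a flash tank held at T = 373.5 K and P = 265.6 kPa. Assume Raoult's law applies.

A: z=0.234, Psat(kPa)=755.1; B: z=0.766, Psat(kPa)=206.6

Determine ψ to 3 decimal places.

ψ = 0.638

Raoult's law: Kᵢ = Pᵢˢᵃᵗ/P = Pᵢˢᵃᵗ/265.6.
  K_A = 755.1/265.6 = 2.84300, K_B = 206.6/265.6 = 0.77786
Rachford–Rice: g(ψ) = Σ zᵢ(Kᵢ−1)/(1+ψ(Kᵢ−1)) = 0.
Check two-phase: ΣzᵢKᵢ = 1.261 > 1 and Σzᵢ/Kᵢ = 1.067 > 1, so g(0) = 0.261 > 0 and g(1) = -0.067 < 0.
Binary case is linear: z₁(K₁−1)(1+ψ(K₂−1)) + z₂(K₂−1)(1+ψ(K₁−1)) = 0
⇒ ψ = [z₁(K₁−1)+z₂(K₂−1)] / [−(K₁−1)(K₂−1)] = 0.2611/0.4094 = 0.638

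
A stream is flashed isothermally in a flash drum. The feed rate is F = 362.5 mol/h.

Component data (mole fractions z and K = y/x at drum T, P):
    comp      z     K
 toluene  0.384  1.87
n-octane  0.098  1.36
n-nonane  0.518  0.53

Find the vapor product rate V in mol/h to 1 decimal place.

Rachford–Rice: g(V/F) = Σ zᵢ(Kᵢ−1)/(1+V/F(Kᵢ−1)) = 0.
g(0) = ΣzᵢKᵢ − 1 = 0.126 and g(1) = 1 − Σzᵢ/Kᵢ = -0.255, so a root lies in (0, 1).
Newton–Raphson from V/F = 0.63:
  V/F = 0.630: g = -0.1013, g' = -0.361 → V/F = 0.349
  V/F = 0.349: g = -0.0036, g' = -0.345 → V/F = 0.339
Converged at V/F = 0.339.
Then V = V/F·F = 0.3385·362.5 = 122.7 mol/h and L = F − V = 239.8 mol/h.

V = 122.7 mol/h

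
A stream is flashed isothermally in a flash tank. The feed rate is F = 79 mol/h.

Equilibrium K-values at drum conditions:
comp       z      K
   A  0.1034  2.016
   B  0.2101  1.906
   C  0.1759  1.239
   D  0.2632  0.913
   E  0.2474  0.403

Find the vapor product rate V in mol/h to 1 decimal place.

Newton–Raphson from V/F = 0.5:
  V/F = 0.5000: g = 0.00374, g' = -0.3180 → V/F = 0.5118
  V/F = 0.5118: g = -0.00001, g' = -0.3197 → V/F = 0.5117
Converged at V/F = 0.5117.
Then V = V/F·F = 0.5117·79 = 40.4 mol/h and L = F − V = 38.6 mol/h.

V = 40.4 mol/h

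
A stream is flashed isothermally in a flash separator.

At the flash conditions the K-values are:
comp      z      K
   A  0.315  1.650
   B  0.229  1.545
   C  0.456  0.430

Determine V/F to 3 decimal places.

V/F = 0.201

Iterate (Newton) starting at V/F = 0.5:
  V/F = 0.500: g = -0.1109, g' = -0.408 → V/F = 0.228
  V/F = 0.228: g = -0.0094, g' = -0.350 → V/F = 0.201
Converged at V/F = 0.201.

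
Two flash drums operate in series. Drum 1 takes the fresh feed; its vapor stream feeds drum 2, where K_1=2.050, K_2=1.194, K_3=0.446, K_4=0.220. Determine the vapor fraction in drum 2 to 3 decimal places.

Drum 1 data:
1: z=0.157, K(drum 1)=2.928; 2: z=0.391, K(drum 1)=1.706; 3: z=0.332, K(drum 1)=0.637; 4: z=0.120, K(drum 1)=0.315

Drum 1:
Iterate (Newton) starting at ψ₁ = 0.5:
  ψ₁ = 0.500: g = 0.0859, g' = -0.453 → ψ₁ = 0.689
  ψ₁ = 0.689: g = -0.0009, g' = -0.476 → ψ₁ = 0.688
Converged at ψ₁ = 0.688.
Drum-1 compositions:
  1: x = 0.068, y = 0.198
  2: x = 0.263, y = 0.449
  3: x = 0.442, y = 0.282
  4: x = 0.227, y = 0.071
Drum-2 feed = drum-1 vapor: z₂ = (0.1977, 0.4491, 0.2818, 0.0715).
Drum 2:
Rachford–Rice: g(ψ₂) = Σ zᵢ(Kᵢ−1)/(1+ψ₂(Kᵢ−1)) = 0.
Check two-phase: ΣzᵢKᵢ = 1.083 > 1 and Σzᵢ/Kᵢ = 1.429 > 1, so g(0) = 0.083 > 0 and g(1) = -0.429 < 0.
Iterate (Newton) starting at ψ₂ = 0.5:
  ψ₂ = 0.500: g = -0.0918, g' = -0.390 → ψ₂ = 0.265
  ψ₂ = 0.265: g = -0.0079, g' = -0.337 → ψ₂ = 0.241
Converged at ψ₂ = 0.241.
  1: x = 0.158, y = 0.323
  2: x = 0.429, y = 0.512
  3: x = 0.325, y = 0.145
  4: x = 0.088, y = 0.019

V/F (drum 2) = 0.241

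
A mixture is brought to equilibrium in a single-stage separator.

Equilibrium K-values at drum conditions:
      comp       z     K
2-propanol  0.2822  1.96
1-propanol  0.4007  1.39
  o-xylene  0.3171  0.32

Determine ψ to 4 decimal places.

ψ = 0.4738

Let ψ = V/F and solve Σ zᵢ(Kᵢ−1)/(1+ψ(Kᵢ−1)) = 0.
Feasibility: ΣzᵢKᵢ = 1.2116, Σzᵢ/Kᵢ = 1.4232 — both > 1, two phases present.
Newton–Raphson from ψ = 0.5:
  ψ = 0.5000: g = -0.01289, g' = -0.4980 → ψ = 0.4741
  ψ = 0.4741: g = -0.00016, g' = -0.4856 → ψ = 0.4738
Converged at ψ = 0.4738.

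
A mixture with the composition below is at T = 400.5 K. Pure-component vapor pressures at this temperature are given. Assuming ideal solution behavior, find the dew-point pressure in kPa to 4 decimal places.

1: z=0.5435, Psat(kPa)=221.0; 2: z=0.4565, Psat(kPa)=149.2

Pdew = 181.1946 kPa

At the dew point ψ → 1, so Σzᵢ/Kᵢ = 1 with Kᵢ = Pᵢˢᵃᵗ/P ⇒ 1/P = Σzᵢ/Pᵢˢᵃᵗ.
1/P = 0.5435/221.0 + 0.4565/149.2 = 0.0055189 ⇒ P = 181.1946 kPa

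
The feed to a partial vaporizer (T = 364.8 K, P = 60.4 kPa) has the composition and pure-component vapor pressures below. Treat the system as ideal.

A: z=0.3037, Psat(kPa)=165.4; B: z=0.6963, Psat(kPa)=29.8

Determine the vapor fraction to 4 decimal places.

ψ = 0.1989

Raoult's law: Kᵢ = Pᵢˢᵃᵗ/P = Pᵢˢᵃᵗ/60.4.
  K_A = 165.4/60.4 = 2.738411, K_B = 29.8/60.4 = 0.493377
Material balance + equilibrium reduce to Σ zᵢ(Kᵢ−1)/(1+ψ(Kᵢ−1)) = 0.
g(0) = ΣzᵢKᵢ − 1 = 0.1752 and g(1) = 1 − Σzᵢ/Kᵢ = -0.5222, so a root lies in (0, 1).
Newton–Raphson from ψ = 0.5:
  ψ = 0.5000: g = -0.18999, g' = -0.5832 → ψ = 0.1743
  ψ = 0.1743: g = 0.01829, g' = -0.7556 → ψ = 0.1985
  ψ = 0.1985: g = 0.00034, g' = -0.7283 → ψ = 0.1989
Converged at ψ = 0.1989.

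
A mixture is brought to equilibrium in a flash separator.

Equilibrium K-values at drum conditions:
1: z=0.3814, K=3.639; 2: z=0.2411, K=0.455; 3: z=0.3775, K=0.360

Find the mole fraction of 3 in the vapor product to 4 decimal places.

y_3 = 0.1822

Material balance + equilibrium reduce to Σ zᵢ(Kᵢ−1)/(1+ψ(Kᵢ−1)) = 0.
Feasibility: ΣzᵢKᵢ = 1.6335, Σzᵢ/Kᵢ = 1.6833 — both > 1, two phases present.
Iterate (Newton) starting at ψ = 0.5:
  ψ = 0.5000: g = -0.10198, g' = -0.9634 → ψ = 0.3942
  ψ = 0.3942: g = 0.00290, g' = -1.0309 → ψ = 0.3970
Converged at ψ = 0.3970.
Compositions from xᵢ = zᵢ/(1+ψ(Kᵢ−1)), yᵢ = Kᵢxᵢ:
  1: x = 0.1863, y = 0.6778
  2: x = 0.3077, y = 0.1400
  3: x = 0.5061, y = 0.1822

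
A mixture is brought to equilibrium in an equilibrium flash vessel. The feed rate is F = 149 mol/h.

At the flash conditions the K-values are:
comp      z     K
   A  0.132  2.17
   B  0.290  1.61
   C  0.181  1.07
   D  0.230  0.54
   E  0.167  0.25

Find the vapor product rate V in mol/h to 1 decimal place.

Newton–Raphson from ψ = 0.62:
  ψ = 0.620: g = -0.1521, g' = -0.542 → ψ = 0.339
  ψ = 0.339: g = -0.0238, g' = -0.405 → ψ = 0.280
Converged at ψ = 0.280.
Then V = ψ·F = 0.2797·149 = 41.7 mol/h and L = F − V = 107.3 mol/h.

V = 41.7 mol/h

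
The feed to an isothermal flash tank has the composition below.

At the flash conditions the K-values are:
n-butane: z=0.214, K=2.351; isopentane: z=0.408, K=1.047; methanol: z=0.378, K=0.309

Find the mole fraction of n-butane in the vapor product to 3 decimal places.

y_n-butane = 0.450

Let β = V/F and solve Σ zᵢ(Kᵢ−1)/(1+β(Kᵢ−1)) = 0.
g(0) = ΣzᵢKᵢ − 1 = 0.047 and g(1) = 1 − Σzᵢ/Kᵢ = -0.704, so a root lies in (0, 1).
Newton iteration, β⁰ = 0.5:
  β = 0.500: g = -0.2078, g' = -0.561 → β = 0.130
  β = 0.130: g = -0.0219, g' = -0.501 → β = 0.086
  β = 0.086: g = 0.0003, g' = -0.518 → β = 0.087
Converged at β = 0.087.
Compositions from xᵢ = zᵢ/(1+β(Kᵢ−1)), yᵢ = Kᵢxᵢ:
  n-butane: x = 0.192, y = 0.450
  isopentane: x = 0.406, y = 0.425
  methanol: x = 0.402, y = 0.124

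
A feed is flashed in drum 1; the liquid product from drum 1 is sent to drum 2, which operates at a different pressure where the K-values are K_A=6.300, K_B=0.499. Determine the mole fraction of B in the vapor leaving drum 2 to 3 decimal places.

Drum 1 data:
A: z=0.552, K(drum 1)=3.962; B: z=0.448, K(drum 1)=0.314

y_B (drum 2) = 0.456

Drum 1:
Rachford–Rice: g(ψ₁) = Σ zᵢ(Kᵢ−1)/(1+ψ₁(Kᵢ−1)) = 0.
Check two-phase: ΣzᵢKᵢ = 2.328 > 1 and Σzᵢ/Kᵢ = 1.566 > 1, so g(0) = 1.328 > 0 and g(1) = -0.566 < 0.
Binary case is linear: z₁(K₁−1)(1+ψ₁(K₂−1)) + z₂(K₂−1)(1+ψ₁(K₁−1)) = 0
⇒ ψ₁ = [z₁(K₁−1)+z₂(K₂−1)] / [−(K₁−1)(K₂−1)] = 1.3277/2.0319 = 0.653
Drum-1 compositions:
  A: x = 0.188, y = 0.745
  B: x = 0.812, y = 0.255
Drum-2 feed = drum-1 liquid: z₂ = (0.1880, 0.8120).
Drum 2:
Rachford–Rice: g(ψ₂) = Σ zᵢ(Kᵢ−1)/(1+ψ₂(Kᵢ−1)) = 0.
g(0) = ΣzᵢKᵢ − 1 = 0.590 and g(1) = 1 − Σzᵢ/Kᵢ = -0.657, so a root lies in (0, 1).
Binary case is linear: z₁(K₁−1)(1+ψ₂(K₂−1)) + z₂(K₂−1)(1+ψ₂(K₁−1)) = 0
⇒ ψ₂ = [z₁(K₁−1)+z₂(K₂−1)] / [−(K₁−1)(K₂−1)] = 0.5899/2.6553 = 0.222
  A: x = 0.086, y = 0.544
  B: x = 0.914, y = 0.456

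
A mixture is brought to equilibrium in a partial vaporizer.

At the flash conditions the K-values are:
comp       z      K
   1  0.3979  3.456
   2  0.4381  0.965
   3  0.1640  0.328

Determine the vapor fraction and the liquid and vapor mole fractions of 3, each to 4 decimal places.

ψ = 0.9135, x_3 = 0.4248, y_3 = 0.1393

Material balance + equilibrium reduce to Σ zᵢ(Kᵢ−1)/(1+ψ(Kᵢ−1)) = 0.
Feasibility: ΣzᵢKᵢ = 1.8517, Σzᵢ/Kᵢ = 1.0691 — both > 1, two phases present.
Newton iteration, ψ⁰ = 0.61:
  ψ = 0.6100: g = 0.18875, g' = -0.5978 → ψ = 0.9257
  ψ = 0.9257: g = -0.00894, g' = -0.7431 → ψ = 0.9137
  ψ = 0.9137: g = -0.00011, g' = -0.7257 → ψ = 0.9135
Converged at ψ = 0.9135.
Compositions from xᵢ = zᵢ/(1+ψ(Kᵢ−1)), yᵢ = Kᵢxᵢ:
  1: x = 0.1227, y = 0.4239
  2: x = 0.4526, y = 0.4367
  3: x = 0.4248, y = 0.1393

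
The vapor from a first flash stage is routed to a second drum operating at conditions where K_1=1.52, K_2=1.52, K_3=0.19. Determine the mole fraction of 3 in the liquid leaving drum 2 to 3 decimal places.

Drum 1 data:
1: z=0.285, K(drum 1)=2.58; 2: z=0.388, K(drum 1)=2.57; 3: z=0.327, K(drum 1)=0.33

Drum 1:
Let ψ₁ = V/F and solve Σ zᵢ(Kᵢ−1)/(1+ψ₁(Kᵢ−1)) = 0.
Feasibility: ΣzᵢKᵢ = 1.840, Σzᵢ/Kᵢ = 1.252 — both > 1, two phases present.
Newton iteration, ψ₁⁰ = 0.5:
  ψ₁ = 0.500: g = 0.2634, g' = -0.854 → ψ₁ = 0.808
  ψ₁ = 0.808: g = -0.0117, g' = -1.021 → ψ₁ = 0.797
Converged at ψ₁ = 0.797.
Drum-1 compositions:
  1: x = 0.126, y = 0.326
  2: x = 0.172, y = 0.443
  3: x = 0.701, y = 0.231
Drum-2 feed = drum-1 vapor: z₂ = (0.3255, 0.4430, 0.2315).
Drum 2:
Rachford–Rice: g(ψ₂) = Σ zᵢ(Kᵢ−1)/(1+ψ₂(Kᵢ−1)) = 0.
Feasibility: ΣzᵢKᵢ = 1.212, Σzᵢ/Kᵢ = 1.724 — both > 1, two phases present.
Newton–Raphson from ψ₂ = 0.67:
  ψ₂ = 0.670: g = -0.1136, g' = -0.841 → ψ₂ = 0.535
  ψ₂ = 0.535: g = -0.0181, g' = -0.600 → ψ₂ = 0.505
  ψ₂ = 0.505: g = -0.0005, g' = -0.565 → ψ₂ = 0.504
Converged at ψ₂ = 0.504.
  1: x = 0.258, y = 0.392
  2: x = 0.351, y = 0.534
  3: x = 0.391, y = 0.074

x_3 (drum 2) = 0.391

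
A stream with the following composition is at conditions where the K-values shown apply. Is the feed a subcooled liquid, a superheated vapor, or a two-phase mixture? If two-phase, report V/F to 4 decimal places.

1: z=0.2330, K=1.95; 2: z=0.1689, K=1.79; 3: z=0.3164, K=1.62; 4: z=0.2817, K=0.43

ΣzᵢKᵢ = 1.3904; Σzᵢ/Kᵢ = 1.0643.
Both exceed 1, so a two-phase solution exists.
Newton iteration, ψ⁰ = 0.54:
  ψ = 0.5400: g = 0.15482, g' = -0.4029 → ψ = 0.9242
  ψ = 0.9242: g = -0.01965, g' = -0.5528 → ψ = 0.8887
  ψ = 0.8887: g = -0.00051, g' = -0.5247 → ψ = 0.8877
Converged at ψ = 0.8877.

two-phase, V/F = 0.8877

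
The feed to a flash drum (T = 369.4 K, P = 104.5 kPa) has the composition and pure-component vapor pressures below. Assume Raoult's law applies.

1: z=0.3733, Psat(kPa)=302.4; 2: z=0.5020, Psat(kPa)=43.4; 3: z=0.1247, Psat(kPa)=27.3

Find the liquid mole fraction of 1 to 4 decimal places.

Raoult's law: Kᵢ = Pᵢˢᵃᵗ/P = Pᵢˢᵃᵗ/104.5.
  K_1 = 302.4/104.5 = 2.893780, K_2 = 43.4/104.5 = 0.415311, K_3 = 27.3/104.5 = 0.261244
Material balance + equilibrium reduce to Σ zᵢ(Kᵢ−1)/(1+ψ(Kᵢ−1)) = 0.
Feasibility: ΣzᵢKᵢ = 1.3213, Σzᵢ/Kᵢ = 1.8151 — both > 1, two phases present.
Newton iteration, ψ⁰ = 0.55:
  ψ = 0.5500: g = -0.24154, g' = -0.8872 → ψ = 0.2777
  ψ = 0.2777: g = -0.00305, g' = -0.9273 → ψ = 0.2745
Converged at ψ = 0.2745.
Compositions from xᵢ = zᵢ/(1+ψ(Kᵢ−1)), yᵢ = Kᵢxᵢ:
  1: x = 0.2456, y = 0.7108
  2: x = 0.5980, y = 0.2483
  3: x = 0.1564, y = 0.0409

x_1 = 0.2456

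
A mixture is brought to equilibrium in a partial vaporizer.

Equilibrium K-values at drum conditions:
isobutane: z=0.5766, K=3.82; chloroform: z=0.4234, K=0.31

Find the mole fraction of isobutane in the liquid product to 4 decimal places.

x_isobutane = 0.1966

Let β = V/F and solve Σ zᵢ(Kᵢ−1)/(1+β(Kᵢ−1)) = 0.
Feasibility: ΣzᵢKᵢ = 2.3339, Σzᵢ/Kᵢ = 1.5167 — both > 1, two phases present.
Newton iteration, β⁰ = 0.5:
  β = 0.5000: g = 0.22867, g' = -1.2593 → β = 0.6816
  β = 0.6816: g = 0.00494, g' = -1.2554 → β = 0.6855
Converged at β = 0.6855.
Compositions from xᵢ = zᵢ/(1+β(Kᵢ−1)), yᵢ = Kᵢxᵢ:
  isobutane: x = 0.1966, y = 0.7509
  chloroform: x = 0.8034, y = 0.2491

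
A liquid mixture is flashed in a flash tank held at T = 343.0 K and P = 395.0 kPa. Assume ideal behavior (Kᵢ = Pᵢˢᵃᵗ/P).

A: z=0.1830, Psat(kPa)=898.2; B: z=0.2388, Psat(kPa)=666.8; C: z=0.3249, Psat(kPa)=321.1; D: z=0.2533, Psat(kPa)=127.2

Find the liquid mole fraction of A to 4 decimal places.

Raoult's law: Kᵢ = Pᵢˢᵃᵗ/P = Pᵢˢᵃᵗ/395.0.
  K_A = 898.2/395.0 = 2.273924, K_B = 666.8/395.0 = 1.688101, K_C = 321.1/395.0 = 0.812911, K_D = 127.2/395.0 = 0.322025
Rachford–Rice: g(ψ) = Σ zᵢ(Kᵢ−1)/(1+ψ(Kᵢ−1)) = 0.
Feasibility: ΣzᵢKᵢ = 1.1649, Σzᵢ/Kᵢ = 1.4082 — both > 1, two phases present.
Iterate (Newton) starting at ψ = 0.5:
  ψ = 0.5000: g = -0.06219, g' = -0.4537 → ψ = 0.3629
  ψ = 0.3629: g = -0.00209, g' = -0.4292 → ψ = 0.3581
Converged at ψ = 0.3581.
Compositions from xᵢ = zᵢ/(1+ψ(Kᵢ−1)), yᵢ = Kᵢxᵢ:
  A: x = 0.1257, y = 0.2858
  B: x = 0.1916, y = 0.3234
  C: x = 0.3482, y = 0.2831
  D: x = 0.3345, y = 0.1077

x_A = 0.1257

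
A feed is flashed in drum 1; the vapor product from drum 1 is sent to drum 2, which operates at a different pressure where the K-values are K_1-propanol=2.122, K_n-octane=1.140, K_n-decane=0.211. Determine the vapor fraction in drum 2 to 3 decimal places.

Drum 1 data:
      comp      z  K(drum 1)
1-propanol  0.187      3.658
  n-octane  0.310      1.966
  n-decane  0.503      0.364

Drum 1:
Rachford–Rice: g(ψ₁) = Σ zᵢ(Kᵢ−1)/(1+ψ₁(Kᵢ−1)) = 0.
Feasibility: ΣzᵢKᵢ = 1.477, Σzᵢ/Kᵢ = 1.591 — both > 1, two phases present.
Newton iteration, ψ₁⁰ = 0.5:
  ψ₁ = 0.500: g = -0.0537, g' = -0.813 → ψ₁ = 0.434
Converged at ψ₁ = 0.434.
Drum-1 compositions:
  1-propanol: x = 0.087, y = 0.318
  n-octane: x = 0.218, y = 0.429
  n-decane: x = 0.695, y = 0.253
Drum-2 feed = drum-1 vapor: z₂ = (0.3177, 0.4295, 0.2529).
Drum 2:
Iterate (Newton) starting at ψ₂ = 0.4:
  ψ₂ = 0.400: g = 0.0114, g' = -0.534 → ψ₂ = 0.421
Converged at ψ₂ = 0.421.
  1-propanol: x = 0.216, y = 0.458
  n-octane: x = 0.406, y = 0.462
  n-decane: x = 0.379, y = 0.080

V/F (drum 2) = 0.421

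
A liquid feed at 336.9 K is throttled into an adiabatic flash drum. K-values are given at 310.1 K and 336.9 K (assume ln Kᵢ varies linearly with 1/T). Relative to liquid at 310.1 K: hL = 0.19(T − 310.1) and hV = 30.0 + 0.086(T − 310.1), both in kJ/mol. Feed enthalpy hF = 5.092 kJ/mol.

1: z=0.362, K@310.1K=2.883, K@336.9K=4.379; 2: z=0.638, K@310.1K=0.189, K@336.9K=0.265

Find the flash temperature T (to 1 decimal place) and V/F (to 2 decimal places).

T = 314.1 K, V/F = 0.15

Adiabatic flash: solve Rachford–Rice at each trial T, then check hF = ψ·hV(T) + (1−ψ)·hL(T).
  T = 310.1 K: K = (2.883, 0.189), RR gives ψ = 0.108, H_out = 3.226 kJ/mol
  T = 336.9 K: K = (4.379, 0.265), RR gives ψ = 0.304, H_out = 13.357 kJ/mol
  T = 323.5 K: K = (3.584, 0.225), RR gives ψ = 0.220, H_out = 8.851 kJ/mol
  T = 316.8 K: K = (3.222, 0.207), RR gives ψ = 0.169, H_out = 6.232 kJ/mol
  T = 313.5 K: K = (3.052, 0.198), RR gives ψ = 0.140, H_out = 4.809 kJ/mol
  T = 315.1 K: K = (3.134, 0.202), RR gives ψ = 0.155, H_out = 5.511 kJ/mol
Linear interpolation between T = 313.5 (H_out = 4.809) and T = 315.1 (H_out = 5.511) on hF = 5.092 gives T ≈ 314.1 K, at which ψ = 0.15.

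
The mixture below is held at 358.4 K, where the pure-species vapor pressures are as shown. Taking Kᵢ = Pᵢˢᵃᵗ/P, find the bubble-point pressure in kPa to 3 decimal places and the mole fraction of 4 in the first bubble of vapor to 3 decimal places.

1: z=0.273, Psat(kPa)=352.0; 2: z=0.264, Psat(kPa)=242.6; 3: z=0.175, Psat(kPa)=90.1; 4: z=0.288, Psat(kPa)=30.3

Pbub = 184.636 kPa, y_4 = 0.047

At the bubble point ψ → 0, so ΣzᵢKᵢ = 1 with Kᵢ = Pᵢˢᵃᵗ/P ⇒ P = ΣzᵢPᵢˢᵃᵗ.
P = 0.273·352.0 + 0.264·242.6 + 0.175·90.1 + 0.288·30.3 = 184.636 kPa
yᵢ = zᵢPᵢˢᵃᵗ/P ⇒ y_4 = 0.288·30.3/184.636 = 0.047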